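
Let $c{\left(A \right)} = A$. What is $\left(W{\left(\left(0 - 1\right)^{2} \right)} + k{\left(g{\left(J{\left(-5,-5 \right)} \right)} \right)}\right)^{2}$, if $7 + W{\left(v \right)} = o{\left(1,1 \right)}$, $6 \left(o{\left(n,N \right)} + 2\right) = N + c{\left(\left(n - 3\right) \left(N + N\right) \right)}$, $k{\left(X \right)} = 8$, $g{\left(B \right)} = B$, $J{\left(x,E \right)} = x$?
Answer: $\frac{9}{4} \approx 2.25$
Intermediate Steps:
$o{\left(n,N \right)} = -2 + \frac{N}{6} + \frac{N \left(-3 + n\right)}{3}$ ($o{\left(n,N \right)} = -2 + \frac{N + \left(n - 3\right) \left(N + N\right)}{6} = -2 + \frac{N + \left(-3 + n\right) 2 N}{6} = -2 + \frac{N + 2 N \left(-3 + n\right)}{6} = -2 + \left(\frac{N}{6} + \frac{N \left(-3 + n\right)}{3}\right) = -2 + \frac{N}{6} + \frac{N \left(-3 + n\right)}{3}$)
$W{\left(v \right)} = - \frac{19}{2}$ ($W{\left(v \right)} = -7 + \left(-2 + \frac{1}{6} \cdot 1 + \frac{1}{3} \cdot 1 \left(-3 + 1\right)\right) = -7 + \left(-2 + \frac{1}{6} + \frac{1}{3} \cdot 1 \left(-2\right)\right) = -7 - \frac{5}{2} = - \frac{19}{2}$)
$\left(W{\left(\left(0 - 1\right)^{2} \right)} + k{\left(g{\left(J{\left(-5,-5 \right)} \right)} \right)}\right)^{2} = \left(- \frac{19}{2} + 8\right)^{2} = \left(- \frac{3}{2}\right)^{2} = \frac{9}{4}$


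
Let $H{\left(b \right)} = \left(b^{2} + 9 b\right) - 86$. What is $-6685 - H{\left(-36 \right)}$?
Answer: $-7571$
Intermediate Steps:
$H{\left(b \right)} = -86 + b^{2} + 9 b$
$-6685 - H{\left(-36 \right)} = -6685 - \left(-86 + \left(-36\right)^{2} + 9 \left(-36\right)\right) = -6685 - \left(-86 + 1296 - 324\right) = -6685 - 886 = -7571$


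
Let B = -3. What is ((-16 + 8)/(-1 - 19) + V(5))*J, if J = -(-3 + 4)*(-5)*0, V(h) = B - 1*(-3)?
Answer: 0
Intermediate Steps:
V(h) = 0 (V(h) = -3 - 1*(-3) = -3 + 3 = 0)
J = 0 (J = -(-5)*0 = -1*(-5)*0 = 5*0 = 0)
((-16 + 8)/(-1 - 19) + V(5))*J = ((-16 + 8)/(-1 - 19) + 0)*0 = (-8/(-20) + 0)*0 = (-8*(-1/20) + 0)*0 = (⅖ + 0)*0 = (⅖)*0 = 0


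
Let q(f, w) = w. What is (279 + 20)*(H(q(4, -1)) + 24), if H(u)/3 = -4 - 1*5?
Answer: -897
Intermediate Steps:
H(u) = -27 (H(u) = 3*(-4 - 1*5) = 3*(-4 - 5) = 3*(-9) = -27)
(279 + 20)*(H(q(4, -1)) + 24) = (279 + 20)*(-27 + 24) = 299*(-3) = -897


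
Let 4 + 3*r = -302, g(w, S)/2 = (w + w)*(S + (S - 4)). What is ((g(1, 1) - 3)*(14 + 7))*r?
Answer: 23562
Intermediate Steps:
g(w, S) = 4*w*(-4 + 2*S) (g(w, S) = 2*((w + w)*(S + (S - 4))) = 2*((2*w)*(S + (-4 + S))) = 2*((2*w)*(-4 + 2*S)) = 2*(2*w*(-4 + 2*S)) = 4*w*(-4 + 2*S))
r = -102 (r = -4/3 + (⅓)*(-302) = -4/3 - 302/3 = -102)
((g(1, 1) - 3)*(14 + 7))*r = ((8*1*(-2 + 1) - 3)*(14 + 7))*(-102) = ((8*1*(-1) - 3)*21)*(-102) = ((-8 - 3)*21)*(-102) = -11*21*(-102) = -231*(-102) = 23562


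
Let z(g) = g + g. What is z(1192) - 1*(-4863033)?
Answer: 4865417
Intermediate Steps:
z(g) = 2*g
z(1192) - 1*(-4863033) = 2*1192 - 1*(-4863033) = 2384 + 4863033 = 4865417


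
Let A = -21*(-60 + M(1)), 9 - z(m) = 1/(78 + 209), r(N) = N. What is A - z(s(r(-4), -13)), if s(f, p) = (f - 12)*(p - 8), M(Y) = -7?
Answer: 401227/287 ≈ 1398.0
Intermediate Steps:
s(f, p) = (-12 + f)*(-8 + p)
z(m) = 2582/287 (z(m) = 9 - 1/(78 + 209) = 9 - 1/287 = 2582/287)
A = 1407 (A = -21*(-60 - 7) = -21*(-67) = 1407)
A - z(s(r(-4), -13)) = 1407 - 1*2582/287 = 1407 - 2582/287 = 401227/287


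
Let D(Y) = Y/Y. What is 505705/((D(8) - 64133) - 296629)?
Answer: -505705/360761 ≈ -1.4018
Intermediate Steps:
D(Y) = 1
505705/((D(8) - 64133) - 296629) = 505705/((1 - 64133) - 296629) = 505705/(-64132 - 296629) = 505705/(-360761) = 505705*(-1/360761) = -505705/360761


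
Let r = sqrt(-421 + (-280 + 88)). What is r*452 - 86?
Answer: -86 + 452*I*sqrt(613) ≈ -86.0 + 11191.0*I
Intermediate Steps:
r = I*sqrt(613) (r = sqrt(-421 - 192) = sqrt(-613) = I*sqrt(613) ≈ 24.759*I)
r*452 - 86 = (I*sqrt(613))*452 - 86 = 452*I*sqrt(613) - 86 = -86 + 452*I*sqrt(613)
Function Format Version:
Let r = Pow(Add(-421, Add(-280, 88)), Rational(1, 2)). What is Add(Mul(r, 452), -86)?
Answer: Add(-86, Mul(452, I, Pow(613, Rational(1, 2)))) ≈ Add(-86.000, Mul(11191., I))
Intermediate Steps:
r = Mul(I, Pow(613, Rational(1, 2))) (r = Pow(Add(-421, -192), Rational(1, 2)) = Pow(-613, Rational(1, 2)) = Mul(I, Pow(613, Rational(1, 2))) ≈ Mul(24.759, I))
Add(Mul(r, 452), -86) = Add(Mul(Mul(I, Pow(613, Rational(1, 2))), 452), -86) = Add(Mul(452, I, Pow(613, Rational(1, 2))), -86) = Add(-86, Mul(452, I, Pow(613, Rational(1, 2))))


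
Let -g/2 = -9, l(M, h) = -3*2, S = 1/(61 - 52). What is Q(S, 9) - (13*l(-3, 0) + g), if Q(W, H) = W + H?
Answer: 622/9 ≈ 69.111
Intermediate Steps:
S = ⅑ (S = 1/9 = ⅑ ≈ 0.11111)
l(M, h) = -6
g = 18 (g = -2*(-9) = 18)
Q(W, H) = H + W
Q(S, 9) - (13*l(-3, 0) + g) = (9 + ⅑) - (13*(-6) + 18) = 82/9 - (-78 + 18) = 82/9 - 1*(-60) = 82/9 + 60 = 622/9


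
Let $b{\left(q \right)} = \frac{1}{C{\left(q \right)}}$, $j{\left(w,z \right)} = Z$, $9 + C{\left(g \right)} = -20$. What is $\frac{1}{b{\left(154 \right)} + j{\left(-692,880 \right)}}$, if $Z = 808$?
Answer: $\frac{29}{23431} \approx 0.0012377$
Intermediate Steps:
$C{\left(g \right)} = -29$ ($C{\left(g \right)} = -9 - 20 = -29$)
$j{\left(w,z \right)} = 808$
$b{\left(q \right)} = - \frac{1}{29}$ ($b{\left(q \right)} = \frac{1}{-29} = - \frac{1}{29}$)
$\frac{1}{b{\left(154 \right)} + j{\left(-692,880 \right)}} = \frac{1}{- \frac{1}{29} + 808} = \frac{1}{\frac{23431}{29}} = \frac{29}{23431}$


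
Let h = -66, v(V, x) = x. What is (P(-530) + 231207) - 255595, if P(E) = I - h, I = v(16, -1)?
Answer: -24323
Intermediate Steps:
I = -1
P(E) = 65 (P(E) = -1 - 1*(-66) = -1 + 66 = 65)
(P(-530) + 231207) - 255595 = (65 + 231207) - 255595 = 231272 - 255595 = -24323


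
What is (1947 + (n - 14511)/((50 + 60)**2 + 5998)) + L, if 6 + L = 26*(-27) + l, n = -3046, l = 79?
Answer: 23835607/18098 ≈ 1317.0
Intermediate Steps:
L = -629 (L = -6 + (26*(-27) + 79) = -6 + (-702 + 79) = -6 - 623 = -629)
(1947 + (n - 14511)/((50 + 60)**2 + 5998)) + L = (1947 + (-3046 - 14511)/((50 + 60)**2 + 5998)) - 629 = (1947 - 17557/(110**2 + 5998)) - 629 = (1947 - 17557/(12100 + 5998)) - 629 = (1947 - 17557/18098) - 629 = 35219249/18098 - 629 = 23835607/18098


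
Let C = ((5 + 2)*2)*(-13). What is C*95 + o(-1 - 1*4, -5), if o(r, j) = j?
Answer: -17295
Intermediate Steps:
C = -182 (C = (7*2)*(-13) = 14*(-13) = -182)
C*95 + o(-1 - 1*4, -5) = -182*95 - 5 = -17290 - 5 = -17295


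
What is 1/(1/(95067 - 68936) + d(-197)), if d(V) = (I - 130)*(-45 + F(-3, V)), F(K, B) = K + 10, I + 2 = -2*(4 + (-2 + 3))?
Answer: 26131/141002877 ≈ 0.00018532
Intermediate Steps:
I = -12 (I = -2 - 2*(4 + (-2 + 3)) = -2 - 2*(4 + 1) = -2 - 2*5 = -2 - 10 = -12)
F(K, B) = 10 + K
d(V) = 5396 (d(V) = (-12 - 130)*(-45 + (10 - 3)) = -142*(-45 + 7) = -142*(-38) = 5396)
1/(1/(95067 - 68936) + d(-197)) = 1/(1/(95067 - 68936) + 5396) = 1/(1/26131 + 5396) = 1/(141002877/26131) = 26131/141002877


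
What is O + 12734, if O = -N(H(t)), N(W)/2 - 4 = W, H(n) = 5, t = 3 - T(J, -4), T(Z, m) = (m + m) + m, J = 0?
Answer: 12716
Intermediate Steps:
T(Z, m) = 3*m (T(Z, m) = 2*m + m = 3*m)
t = 15 (t = 3 - 3*(-4) = 3 - 1*(-12) = 3 + 12 = 15)
N(W) = 8 + 2*W
O = -18 (O = -(8 + 2*5) = -(8 + 10) = -1*18 = -18)
O + 12734 = -18 + 12734 = 12716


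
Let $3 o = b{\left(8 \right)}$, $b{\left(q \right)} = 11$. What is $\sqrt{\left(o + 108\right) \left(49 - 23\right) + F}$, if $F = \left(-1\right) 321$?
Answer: $\frac{\sqrt{23241}}{3} \approx 50.817$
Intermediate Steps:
$o = \frac{11}{3}$ ($o = \frac{1}{3} \cdot 11 = \frac{11}{3} \approx 3.6667$)
$F = -321$
$\sqrt{\left(o + 108\right) \left(49 - 23\right) + F} = \sqrt{\left(\frac{11}{3} + 108\right) \left(49 - 23\right) - 321} = \sqrt{\frac{335}{3} \cdot 26 - 321} = \sqrt{\frac{8710}{3} - 321} = \sqrt{\frac{7747}{3}} = \frac{\sqrt{23241}}{3}$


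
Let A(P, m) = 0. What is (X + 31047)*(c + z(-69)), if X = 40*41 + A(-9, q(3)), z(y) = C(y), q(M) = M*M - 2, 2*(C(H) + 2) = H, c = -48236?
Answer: -3155766415/2 ≈ -1.5779e+9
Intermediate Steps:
C(H) = -2 + H/2
q(M) = -2 + M² (q(M) = M² - 2 = -2 + M²)
z(y) = -2 + y/2
X = 1640 (X = 40*41 + 0 = 1640 + 0 = 1640)
(X + 31047)*(c + z(-69)) = (1640 + 31047)*(-48236 + (-2 + (½)*(-69))) = 32687*(-48236 + (-2 - 69/2)) = 32687*(-48236 - 73/2) = 32687*(-96545/2) = -3155766415/2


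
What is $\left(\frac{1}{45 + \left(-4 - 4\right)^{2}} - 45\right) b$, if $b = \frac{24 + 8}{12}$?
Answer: $- \frac{39232}{327} \approx -119.98$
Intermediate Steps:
$b = \frac{8}{3}$ ($b = 32 \cdot \frac{1}{12} = \frac{8}{3} \approx 2.6667$)
$\left(\frac{1}{45 + \left(-4 - 4\right)^{2}} - 45\right) b = \left(\frac{1}{45 + \left(-4 - 4\right)^{2}} - 45\right) \frac{8}{3} = \left(\frac{1}{45 + \left(-8\right)^{2}} - 45\right) \frac{8}{3} = \left(\frac{1}{45 + 64} - 45\right) \frac{8}{3} = \left(\frac{1}{109} - 45\right) \frac{8}{3} = \left(- \frac{4904}{109}\right) \frac{8}{3} = - \frac{39232}{327}$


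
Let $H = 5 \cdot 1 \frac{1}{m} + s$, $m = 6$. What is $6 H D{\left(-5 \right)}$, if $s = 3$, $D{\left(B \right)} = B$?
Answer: $-115$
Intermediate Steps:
$H = \frac{23}{6}$ ($H = 5 \cdot 1 \cdot \frac{1}{6} + 3 = 5 \cdot \frac{1}{6} + 3 = \frac{5}{6} + 3 = \frac{23}{6} \approx 3.8333$)
$6 H D{\left(-5 \right)} = 6 \cdot \frac{23}{6} \left(-5\right) = 23 \left(-5\right) = -115$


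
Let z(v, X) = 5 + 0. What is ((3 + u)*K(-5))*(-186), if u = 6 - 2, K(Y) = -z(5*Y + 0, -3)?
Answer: 6510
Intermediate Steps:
z(v, X) = 5
K(Y) = -5 (K(Y) = -1*5 = -5)
u = 4
((3 + u)*K(-5))*(-186) = ((3 + 4)*(-5))*(-186) = (7*(-5))*(-186) = -35*(-186) = 6510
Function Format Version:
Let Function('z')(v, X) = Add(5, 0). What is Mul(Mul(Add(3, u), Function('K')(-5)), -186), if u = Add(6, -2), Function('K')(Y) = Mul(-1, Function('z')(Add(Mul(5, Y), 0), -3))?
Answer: 6510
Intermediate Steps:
Function('z')(v, X) = 5
Function('K')(Y) = -5 (Function('K')(Y) = Mul(-1, 5) = -5)
u = 4
Mul(Mul(Add(3, u), Function('K')(-5)), -186) = Mul(Mul(Add(3, 4), -5), -186) = Mul(Mul(7, -5), -186) = Mul(-35, -186) = 6510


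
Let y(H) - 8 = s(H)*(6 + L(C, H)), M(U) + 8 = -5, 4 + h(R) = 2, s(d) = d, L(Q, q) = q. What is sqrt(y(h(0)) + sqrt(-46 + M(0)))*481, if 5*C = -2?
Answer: 481*(-59)**(1/4) ≈ 942.63 + 942.63*I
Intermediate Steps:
C = -2/5 (C = (1/5)*(-2) = -2/5 ≈ -0.40000)
h(R) = -2 (h(R) = -4 + 2 = -2)
M(U) = -13 (M(U) = -8 - 5 = -13)
y(H) = 8 + H*(6 + H)
sqrt(y(h(0)) + sqrt(-46 + M(0)))*481 = sqrt((8 + (-2)**2 + 6*(-2)) + sqrt(-46 - 13))*481 = sqrt((8 + 4 - 12) + sqrt(-59))*481 = sqrt(0 + I*sqrt(59))*481 = sqrt(I*sqrt(59))*481 = (59**(1/4)*sqrt(I))*481 = 481*59**(1/4)*sqrt(I)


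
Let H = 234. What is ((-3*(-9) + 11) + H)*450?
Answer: 122400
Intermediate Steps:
((-3*(-9) + 11) + H)*450 = ((-3*(-9) + 11) + 234)*450 = ((27 + 11) + 234)*450 = (38 + 234)*450 = 272*450 = 122400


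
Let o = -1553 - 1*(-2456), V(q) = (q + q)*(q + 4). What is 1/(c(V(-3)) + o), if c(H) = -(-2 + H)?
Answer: 1/911 ≈ 0.0010977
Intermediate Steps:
V(q) = 2*q*(4 + q) (V(q) = (2*q)*(4 + q) = 2*q*(4 + q))
c(H) = 2 - H
o = 903 (o = -1553 + 2456 = 903)
1/(c(V(-3)) + o) = 1/((2 - 2*(-3)*(4 - 3)) + 903) = 1/((2 - 2*(-3)) + 903) = 1/((2 - 1*(-6)) + 903) = 1/((2 + 6) + 903) = 1/(8 + 903) = 1/911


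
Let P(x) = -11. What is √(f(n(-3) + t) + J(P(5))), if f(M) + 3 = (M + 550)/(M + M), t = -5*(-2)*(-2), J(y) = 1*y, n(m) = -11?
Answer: I*√85994/62 ≈ 4.7298*I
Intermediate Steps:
J(y) = y
t = -20 (t = 10*(-2) = -20)
f(M) = -3 + (550 + M)/(2*M) (f(M) = -3 + (M + 550)/(M + M) = -3 + (550 + M)/((2*M)) = -3 + (550 + M)*(1/(2*M)) = -3 + (550 + M)/(2*M))
√(f(n(-3) + t) + J(P(5))) = √((-5/2 + 275/(-11 - 20)) - 11) = √((-5/2 + 275/(-31)) - 11) = √((-5/2 + 275*(-1/31)) - 11) = √((-5/2 - 275/31) - 11) = √(-705/62 - 11) = √(-1387/62) = I*√85994/62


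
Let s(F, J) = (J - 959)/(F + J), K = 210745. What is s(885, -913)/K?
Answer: 468/1475215 ≈ 0.00031724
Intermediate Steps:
s(F, J) = (-959 + J)/(F + J)
s(885, -913)/K = ((-959 - 913)/(885 - 913))/210745 = (-1872/(-28))*(1/210745) = -1/28*(-1872)*(1/210745) = (468/7)*(1/210745) = 468/1475215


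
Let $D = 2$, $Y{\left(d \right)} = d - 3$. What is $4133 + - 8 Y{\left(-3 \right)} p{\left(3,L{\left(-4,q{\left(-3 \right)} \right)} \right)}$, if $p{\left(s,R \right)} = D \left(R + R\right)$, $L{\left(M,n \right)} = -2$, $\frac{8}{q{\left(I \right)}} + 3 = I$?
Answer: $3749$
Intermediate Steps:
$q{\left(I \right)} = \frac{8}{-3 + I}$
$Y{\left(d \right)} = -3 + d$
$p{\left(s,R \right)} = 4 R$ ($p{\left(s,R \right)} = 2 \left(R + R\right) = 2 \cdot 2 R = 4 R$)
$4133 + - 8 Y{\left(-3 \right)} p{\left(3,L{\left(-4,q{\left(-3 \right)} \right)} \right)} = 4133 + - 8 \left(-3 - 3\right) 4 \left(-2\right) = 4133 + \left(-8\right) \left(-6\right) \left(-8\right) = 4133 + 48 \left(-8\right) = 4133 - 384 = 3749$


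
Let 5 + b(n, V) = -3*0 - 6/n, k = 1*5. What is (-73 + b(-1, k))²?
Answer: 5184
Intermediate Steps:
k = 5
b(n, V) = -5 - 6/n (b(n, V) = -5 + (-3*0 - 6/n) = -5 + (0 - 6/n) = -5 - 6/n)
(-73 + b(-1, k))² = (-73 + (-5 - 6/(-1)))² = (-73 + (-5 - 6*(-1)))² = (-73 + (-5 + 6))² = (-73 + 1)² = (-72)² = 5184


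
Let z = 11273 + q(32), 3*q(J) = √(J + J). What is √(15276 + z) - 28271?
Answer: -28271 + √238965/3 ≈ -28108.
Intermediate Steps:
q(J) = √2*√J/3 (q(J) = √(J + J)/3 = √(2*J)/3 = (√2*√J)/3 = √2*√J/3)
z = 33827/3 (z = 11273 + √2*√32/3 = 11273 + √2*(4*√2)/3 = 11273 + 8/3 = 33827/3 ≈ 11276.)
√(15276 + z) - 28271 = √(15276 + 33827/3) - 28271 = √(79655/3) - 28271 = √238965/3 - 28271 = -28271 + √238965/3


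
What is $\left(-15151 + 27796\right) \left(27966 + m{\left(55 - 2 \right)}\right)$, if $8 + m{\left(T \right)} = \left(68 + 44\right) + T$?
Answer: $355615335$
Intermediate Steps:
$m{\left(T \right)} = 104 + T$ ($m{\left(T \right)} = -8 + \left(\left(68 + 44\right) + T\right) = -8 + \left(112 + T\right) = 104 + T$)
$\left(-15151 + 27796\right) \left(27966 + m{\left(55 - 2 \right)}\right) = \left(-15151 + 27796\right) \left(27966 + \left(104 + \left(55 - 2\right)\right)\right) = 12645 \left(27966 + \left(104 + 53\right)\right) = 12645 \left(27966 + 157\right) = 12645 \cdot 28123 = 355615335$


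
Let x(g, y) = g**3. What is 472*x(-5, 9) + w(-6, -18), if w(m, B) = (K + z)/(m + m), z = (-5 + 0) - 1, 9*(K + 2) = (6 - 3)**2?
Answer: -707993/12 ≈ -58999.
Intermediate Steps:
K = -1 (K = -2 + (6 - 3)**2/9 = -2 + (1/9)*3**2 = -2 + (1/9)*9 = -2 + 1 = -1)
z = -6 (z = -5 - 1 = -6)
w(m, B) = -7/(2*m) (w(m, B) = (-1 - 6)/(m + m) = -7*1/(2*m) = -7/(2*m))
472*x(-5, 9) + w(-6, -18) = 472*(-5)**3 - 7/2/(-6) = 472*(-125) - 7/2*(-1/6) = -59000 + 7/12 = -707993/12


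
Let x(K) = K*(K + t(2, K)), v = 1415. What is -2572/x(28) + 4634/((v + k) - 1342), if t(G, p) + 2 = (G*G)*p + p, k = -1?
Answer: 1334603/20916 ≈ 63.808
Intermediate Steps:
t(G, p) = -2 + p + p*G² (t(G, p) = -2 + ((G*G)*p + p) = -2 + (G²*p + p) = -2 + (p*G² + p) = -2 + (p + p*G²) = -2 + p + p*G²)
x(K) = K*(-2 + 6*K) (x(K) = K*(K + (-2 + K + K*2²)) = K*(K + (-2 + K + K*4)) = K*(K + (-2 + K + 4*K)) = K*(K + (-2 + 5*K)) = K*(-2 + 6*K))
-2572/x(28) + 4634/((v + k) - 1342) = -2572*1/(56*(-1 + 3*28)) + 4634/((1415 - 1) - 1342) = -2572*1/(56*(-1 + 84)) + 4634/(1414 - 1342) = -2572/(2*28*83) + 4634/72 = -2572/4648 + 4634*(1/72) = -2572*1/4648 + 2317/36 = -643/1162 + 2317/36 = 1334603/20916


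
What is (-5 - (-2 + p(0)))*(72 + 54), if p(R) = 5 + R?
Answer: -1008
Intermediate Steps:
(-5 - (-2 + p(0)))*(72 + 54) = (-5 - (-2 + (5 + 0)))*(72 + 54) = (-5 - (-2 + 5))*126 = (-5 - 1*3)*126 = (-5 - 3)*126 = -8*126 = -1008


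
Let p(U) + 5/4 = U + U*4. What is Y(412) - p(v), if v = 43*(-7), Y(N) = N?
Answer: 7673/4 ≈ 1918.3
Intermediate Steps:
v = -301
p(U) = -5/4 + 5*U (p(U) = -5/4 + (U + U*4) = -5/4 + (U + 4*U) = -5/4 + 5*U)
Y(412) - p(v) = 412 - (-5/4 + 5*(-301)) = 412 - (-5/4 - 1505) = 412 - 1*(-6025/4) = 412 + 6025/4 = 7673/4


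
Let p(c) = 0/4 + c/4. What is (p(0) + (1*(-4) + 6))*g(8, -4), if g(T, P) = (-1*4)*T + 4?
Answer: -56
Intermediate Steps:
p(c) = c/4 (p(c) = 0*(¼) + c*(¼) = 0 + c/4 = c/4)
g(T, P) = 4 - 4*T (g(T, P) = -4*T + 4 = 4 - 4*T)
(p(0) + (1*(-4) + 6))*g(8, -4) = ((¼)*0 + (1*(-4) + 6))*(4 - 4*8) = (0 + (-4 + 6))*(4 - 32) = (0 + 2)*(-28) = 2*(-28) = -56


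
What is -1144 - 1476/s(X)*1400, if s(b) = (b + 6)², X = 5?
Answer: -2204824/121 ≈ -18222.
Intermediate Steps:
s(b) = (6 + b)²
-1144 - 1476/s(X)*1400 = -1144 - 1476/(6 + 5)²*1400 = -1144 - 1476/(11²)*1400 = -1144 - 1476/121*1400 = -1144 - 2066400/121 = -2204824/121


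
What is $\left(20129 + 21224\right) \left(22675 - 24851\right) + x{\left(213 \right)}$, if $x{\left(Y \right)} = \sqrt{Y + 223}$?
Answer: $-89984128 + 2 \sqrt{109} \approx -8.9984 \cdot 10^{7}$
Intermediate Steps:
$x{\left(Y \right)} = \sqrt{223 + Y}$
$\left(20129 + 21224\right) \left(22675 - 24851\right) + x{\left(213 \right)} = \left(20129 + 21224\right) \left(22675 - 24851\right) + \sqrt{223 + 213} = 41353 \left(-2176\right) + \sqrt{436} = -89984128 + 2 \sqrt{109}$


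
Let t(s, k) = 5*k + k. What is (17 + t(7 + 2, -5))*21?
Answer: -273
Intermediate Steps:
t(s, k) = 6*k
(17 + t(7 + 2, -5))*21 = (17 + 6*(-5))*21 = (17 - 30)*21 = -13*21 = -273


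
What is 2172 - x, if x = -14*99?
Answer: 3558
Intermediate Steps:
x = -1386
2172 - x = 2172 - 1*(-1386) = 2172 + 1386 = 3558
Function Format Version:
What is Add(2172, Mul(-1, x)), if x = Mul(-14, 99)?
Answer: 3558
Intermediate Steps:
x = -1386
Add(2172, Mul(-1, x)) = Add(2172, Mul(-1, -1386)) = Add(2172, 1386) = 3558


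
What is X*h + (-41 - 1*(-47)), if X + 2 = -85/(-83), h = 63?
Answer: -4605/83 ≈ -55.482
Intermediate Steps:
X = -81/83 (X = -2 - 85/(-83) = -2 - 85*(-1/83) = -2 + 85/83 = -81/83 ≈ -0.97590)
X*h + (-41 - 1*(-47)) = -81/83*63 + (-41 - 1*(-47)) = -5103/83 + (-41 + 47) = -5103/83 + 6 = -4605/83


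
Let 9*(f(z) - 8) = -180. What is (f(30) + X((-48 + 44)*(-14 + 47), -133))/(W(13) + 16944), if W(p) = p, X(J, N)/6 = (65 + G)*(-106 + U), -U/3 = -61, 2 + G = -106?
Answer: -19878/16957 ≈ -1.1723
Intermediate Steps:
G = -108 (G = -2 - 106 = -108)
f(z) = -12 (f(z) = 8 + (⅑)*(-180) = 8 - 20 = -12)
U = 183 (U = -3*(-61) = 183)
X(J, N) = -19866 (X(J, N) = 6*((65 - 108)*(-106 + 183)) = 6*(-43*77) = 6*(-3311) = -19866)
(f(30) + X((-48 + 44)*(-14 + 47), -133))/(W(13) + 16944) = (-12 - 19866)/(13 + 16944) = -19878/16957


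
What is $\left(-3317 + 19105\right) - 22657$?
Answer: $-6869$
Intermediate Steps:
$\left(-3317 + 19105\right) - 22657 = 15788 - 22657 = -6869$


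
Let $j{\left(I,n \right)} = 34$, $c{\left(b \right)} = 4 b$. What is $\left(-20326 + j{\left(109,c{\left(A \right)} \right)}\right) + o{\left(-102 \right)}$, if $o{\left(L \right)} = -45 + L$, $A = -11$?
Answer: $-20439$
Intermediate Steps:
$\left(-20326 + j{\left(109,c{\left(A \right)} \right)}\right) + o{\left(-102 \right)} = \left(-20326 + 34\right) - 147 = -20292 - 147 = -20439$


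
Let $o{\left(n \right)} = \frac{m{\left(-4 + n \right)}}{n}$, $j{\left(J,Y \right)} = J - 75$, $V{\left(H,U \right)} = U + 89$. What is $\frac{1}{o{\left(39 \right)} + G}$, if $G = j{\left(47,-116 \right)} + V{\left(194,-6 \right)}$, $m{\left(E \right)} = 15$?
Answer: $\frac{13}{720} \approx 0.018056$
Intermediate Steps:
$V{\left(H,U \right)} = 89 + U$
$j{\left(J,Y \right)} = -75 + J$ ($j{\left(J,Y \right)} = J - 75 = -75 + J$)
$o{\left(n \right)} = \frac{15}{n}$
$G = 55$ ($G = \left(-75 + 47\right) + \left(89 - 6\right) = -28 + 83 = 55$)
$\frac{1}{o{\left(39 \right)} + G} = \frac{1}{\frac{15}{39} + 55} = \frac{1}{15 \cdot \frac{1}{39} + 55} = \frac{1}{\frac{5}{13} + 55} = \frac{1}{\frac{720}{13}} = \frac{13}{720}$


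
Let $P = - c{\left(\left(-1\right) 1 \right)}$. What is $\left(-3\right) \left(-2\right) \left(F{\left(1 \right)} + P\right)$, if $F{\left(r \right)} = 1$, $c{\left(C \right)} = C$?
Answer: $12$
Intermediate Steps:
$P = 1$ ($P = - \left(-1\right) 1 = \left(-1\right) \left(-1\right) = 1$)
$\left(-3\right) \left(-2\right) \left(F{\left(1 \right)} + P\right) = \left(-3\right) \left(-2\right) \left(1 + 1\right) = 6 \cdot 2 = 12$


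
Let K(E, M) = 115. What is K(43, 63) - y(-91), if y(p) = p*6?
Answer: 661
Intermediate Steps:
y(p) = 6*p
K(43, 63) - y(-91) = 115 - 6*(-91) = 115 - 1*(-546) = 115 + 546 = 661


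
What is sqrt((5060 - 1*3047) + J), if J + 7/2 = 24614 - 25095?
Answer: sqrt(6114)/2 ≈ 39.096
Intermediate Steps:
J = -969/2 (J = -7/2 + (24614 - 25095) = -7/2 - 481 = -969/2 ≈ -484.50)
sqrt((5060 - 1*3047) + J) = sqrt((5060 - 1*3047) - 969/2) = sqrt((5060 - 3047) - 969/2) = sqrt(2013 - 969/2) = sqrt(3057/2) = sqrt(6114)/2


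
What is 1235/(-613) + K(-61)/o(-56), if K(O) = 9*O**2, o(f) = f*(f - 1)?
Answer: 5528879/652232 ≈ 8.4769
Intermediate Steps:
o(f) = f*(-1 + f)
1235/(-613) + K(-61)/o(-56) = 1235/(-613) + (9*(-61)**2)/((-56*(-1 - 56))) = 1235*(-1/613) + (9*3721)/((-56*(-57))) = -1235/613 + 33489/3192 = -1235/613 + 33489*(1/3192) = -1235/613 + 11163/1064 = 5528879/652232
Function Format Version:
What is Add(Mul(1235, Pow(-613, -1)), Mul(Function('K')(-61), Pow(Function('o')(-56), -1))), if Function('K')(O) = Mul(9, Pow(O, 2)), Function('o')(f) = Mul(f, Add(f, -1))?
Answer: Rational(5528879, 652232) ≈ 8.4769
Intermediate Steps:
Function('o')(f) = Mul(f, Add(-1, f))
Add(Mul(1235, Pow(-613, -1)), Mul(Function('K')(-61), Pow(Function('o')(-56), -1))) = Add(Mul(1235, Pow(-613, -1)), Mul(Mul(9, Pow(-61, 2)), Pow(Mul(-56, Add(-1, -56)), -1))) = Add(Mul(1235, Rational(-1, 613)), Mul(Mul(9, 3721), Pow(Mul(-56, -57), -1))) = Add(Rational(-1235, 613), Mul(33489, Pow(3192, -1))) = Add(Rational(-1235, 613), Mul(33489, Rational(1, 3192))) = Add(Rational(-1235, 613), Rational(11163, 1064)) = Rational(5528879, 652232)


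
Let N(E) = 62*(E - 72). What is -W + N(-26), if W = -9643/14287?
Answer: -86798169/14287 ≈ -6075.3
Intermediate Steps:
W = -9643/14287 (W = -9643*1/14287 = -9643/14287 ≈ -0.67495)
N(E) = -4464 + 62*E (N(E) = 62*(-72 + E) = -4464 + 62*E)
-W + N(-26) = -1*(-9643/14287) + (-4464 + 62*(-26)) = 9643/14287 + (-4464 - 1612) = 9643/14287 - 6076 = -86798169/14287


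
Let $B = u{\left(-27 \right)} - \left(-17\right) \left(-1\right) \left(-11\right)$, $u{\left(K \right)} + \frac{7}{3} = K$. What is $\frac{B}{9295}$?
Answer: $\frac{43}{2535} \approx 0.016963$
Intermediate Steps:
$u{\left(K \right)} = - \frac{7}{3} + K$
$B = \frac{473}{3}$ ($B = \left(- \frac{7}{3} - 27\right) - \left(-17\right) \left(-1\right) \left(-11\right) = - \frac{88}{3} - 17 \left(-11\right) = - \frac{88}{3} - -187 = - \frac{88}{3} + 187 = \frac{473}{3} \approx 157.67$)
$\frac{B}{9295} = \frac{473}{3 \cdot 9295} = \frac{473}{3} \cdot \frac{1}{9295} = \frac{43}{2535}$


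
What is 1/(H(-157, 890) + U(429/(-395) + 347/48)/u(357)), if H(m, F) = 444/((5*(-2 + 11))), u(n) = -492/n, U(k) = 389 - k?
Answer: -621888/166627453 ≈ -0.0037322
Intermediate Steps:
H(m, F) = 148/15 (H(m, F) = 444/((5*9)) = 444/45 = 444*(1/45) = 148/15)
1/(H(-157, 890) + U(429/(-395) + 347/48)/u(357)) = 1/(148/15 + (389 - (429/(-395) + 347/48))/((-492/357))) = 1/(148/15 + (389 - (429*(-1/395) + 347*(1/48)))/((-492*1/357))) = 1/(148/15 + (389 - (-429/395 + 347/48))/(-164/119)) = 1/(148/15 + (389 - 1*116473/18960)*(-119/164)) = 1/(148/15 + (389 - 116473/18960)*(-119/164)) = 1/(148/15 + (7258967/18960)*(-119/164)) = 1/(148/15 - 863817073/3109440) = 1/(-166627453/621888) = -621888/166627453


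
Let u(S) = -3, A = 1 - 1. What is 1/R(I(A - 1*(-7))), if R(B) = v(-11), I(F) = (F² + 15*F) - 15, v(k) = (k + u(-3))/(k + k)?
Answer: 11/7 ≈ 1.5714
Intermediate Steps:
A = 0
v(k) = (-3 + k)/(2*k) (v(k) = (k - 3)/(k + k) = (-3 + k)/((2*k)) = (-3 + k)*(1/(2*k)) = (-3 + k)/(2*k))
I(F) = -15 + F² + 15*F
R(B) = 7/11 (R(B) = (½)*(-3 - 11)/(-11) = (½)*(-1/11)*(-14) = 7/11)
1/R(I(A - 1*(-7))) = 1/(7/11) = 11/7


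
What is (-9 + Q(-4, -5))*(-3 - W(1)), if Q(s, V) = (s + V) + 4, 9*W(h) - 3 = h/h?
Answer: 434/9 ≈ 48.222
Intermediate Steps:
W(h) = 4/9 (W(h) = ⅓ + (h/h)/9 = ⅓ + (⅑)*1 = ⅓ + ⅑ = 4/9)
Q(s, V) = 4 + V + s (Q(s, V) = (V + s) + 4 = 4 + V + s)
(-9 + Q(-4, -5))*(-3 - W(1)) = (-9 + (4 - 5 - 4))*(-3 - 1*4/9) = (-9 - 5)*(-3 - 4/9) = -14*(-31/9) = 434/9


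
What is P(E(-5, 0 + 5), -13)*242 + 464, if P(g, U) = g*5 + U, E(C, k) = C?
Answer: -8732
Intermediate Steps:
P(g, U) = U + 5*g (P(g, U) = 5*g + U = U + 5*g)
P(E(-5, 0 + 5), -13)*242 + 464 = (-13 + 5*(-5))*242 + 464 = (-13 - 25)*242 + 464 = -38*242 + 464 = -9196 + 464 = -8732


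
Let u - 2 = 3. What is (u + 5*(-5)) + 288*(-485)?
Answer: -139700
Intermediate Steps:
u = 5 (u = 2 + 3 = 5)
(u + 5*(-5)) + 288*(-485) = (5 + 5*(-5)) + 288*(-485) = (5 - 25) - 139680 = -20 - 139680 = -139700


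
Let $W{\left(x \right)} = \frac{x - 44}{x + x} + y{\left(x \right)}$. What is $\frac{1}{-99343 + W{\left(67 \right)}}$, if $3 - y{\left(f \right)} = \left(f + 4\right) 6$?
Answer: $- \frac{134}{13368621} \approx -1.0023 \cdot 10^{-5}$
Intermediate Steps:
$y{\left(f \right)} = -21 - 6 f$ ($y{\left(f \right)} = 3 - \left(f + 4\right) 6 = 3 - \left(4 + f\right) 6 = 3 - \left(24 + 6 f\right) = -21 - 6 f$)
$W{\left(x \right)} = -21 - 6 x + \frac{-44 + x}{2 x}$ ($W{\left(x \right)} = \frac{x - 44}{x + x} - \left(21 + 6 x\right) = \frac{-44 + x}{2 x} - \left(21 + 6 x\right) = -21 - 6 x + \frac{-44 + x}{2 x}$)
$\frac{1}{-99343 + W{\left(67 \right)}} = \frac{1}{-99343 - \left(\frac{845}{2} + \frac{22}{67}\right)} = \frac{1}{-99343 - \frac{56659}{134}} = \frac{1}{- \frac{13368621}{134}} = - \frac{134}{13368621}$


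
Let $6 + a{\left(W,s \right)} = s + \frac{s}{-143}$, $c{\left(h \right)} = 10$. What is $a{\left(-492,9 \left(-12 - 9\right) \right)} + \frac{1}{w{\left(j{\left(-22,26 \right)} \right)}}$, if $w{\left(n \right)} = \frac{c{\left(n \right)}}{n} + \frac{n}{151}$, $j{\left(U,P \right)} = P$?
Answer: $- \frac{29991019}{156299} \approx -191.88$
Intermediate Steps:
$w{\left(n \right)} = \frac{10}{n} + \frac{n}{151}$
$a{\left(W,s \right)} = -6 + \frac{142 s}{143}$ ($a{\left(W,s \right)} = -6 + \left(s + \frac{s}{-143}\right) = -6 + \left(s + s \left(- \frac{1}{143}\right)\right) = -6 + \left(s - \frac{s}{143}\right) = -6 + \frac{142 s}{143}$)
$a{\left(-492,9 \left(-12 - 9\right) \right)} + \frac{1}{w{\left(j{\left(-22,26 \right)} \right)}} = \left(-6 + \frac{142 \cdot 9 \left(-12 - 9\right)}{143}\right) + \frac{1}{\frac{10}{26} + \frac{1}{151} \cdot 26} = \left(-6 + \frac{142 \cdot 9 \left(-21\right)}{143}\right) + \frac{1}{10 \cdot \frac{1}{26} + \frac{26}{151}} = \left(-6 + \frac{142}{143} \left(-189\right)\right) + \frac{1}{\frac{5}{13} + \frac{26}{151}} = \left(-6 - \frac{26838}{143}\right) + \frac{1}{\frac{1093}{1963}} = - \frac{27696}{143} + \frac{1963}{1093} = - \frac{29991019}{156299}$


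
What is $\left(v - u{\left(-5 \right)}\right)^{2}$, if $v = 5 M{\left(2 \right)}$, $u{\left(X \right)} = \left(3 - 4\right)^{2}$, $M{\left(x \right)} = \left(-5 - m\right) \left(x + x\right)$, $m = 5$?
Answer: $40401$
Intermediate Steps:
$M{\left(x \right)} = - 20 x$ ($M{\left(x \right)} = \left(-5 - 5\right) \left(x + x\right) = \left(-5 - 5\right) 2 x = - 10 \cdot 2 x = - 20 x$)
$u{\left(X \right)} = 1$ ($u{\left(X \right)} = \left(-1\right)^{2} = 1$)
$v = -200$ ($v = 5 \left(\left(-20\right) 2\right) = 5 \left(-40\right) = -200$)
$\left(v - u{\left(-5 \right)}\right)^{2} = \left(-200 - 1\right)^{2} = \left(-201\right)^{2} = 40401$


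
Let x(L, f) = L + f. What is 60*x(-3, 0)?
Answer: -180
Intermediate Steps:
60*x(-3, 0) = 60*(-3 + 0) = 60*(-3) = -180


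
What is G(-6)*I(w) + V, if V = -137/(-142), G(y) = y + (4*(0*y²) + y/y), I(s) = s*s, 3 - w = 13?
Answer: -70863/142 ≈ -499.04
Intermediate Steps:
w = -10 (w = 3 - 1*13 = 3 - 13 = -10)
I(s) = s²
G(y) = 1 + y (G(y) = y + (4*0 + 1) = y + (0 + 1) = y + 1 = 1 + y)
V = 137/142 (V = -137*(-1/142) = 137/142 ≈ 0.96479)
G(-6)*I(w) + V = (1 - 6)*(-10)² + 137/142 = -5*100 + 137/142 = -500 + 137/142 = -70863/142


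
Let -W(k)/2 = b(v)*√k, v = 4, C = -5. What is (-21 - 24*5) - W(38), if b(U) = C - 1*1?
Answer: -141 - 12*√38 ≈ -214.97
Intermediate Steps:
b(U) = -6 (b(U) = -5 - 1*1 = -5 - 1 = -6)
W(k) = 12*√k (W(k) = -(-12)*√k = 12*√k)
(-21 - 24*5) - W(38) = (-21 - 24*5) - 12*√38 = (-21 - 120) - 12*√38 = -141 - 12*√38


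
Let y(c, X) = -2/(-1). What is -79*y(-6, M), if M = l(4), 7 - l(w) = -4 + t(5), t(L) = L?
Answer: -158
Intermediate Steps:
l(w) = 6 (l(w) = 7 - (-4 + 5) = 7 - 1*1 = 7 - 1 = 6)
M = 6
y(c, X) = 2 (y(c, X) = -2*(-1) = 2)
-79*y(-6, M) = -79*2 = -158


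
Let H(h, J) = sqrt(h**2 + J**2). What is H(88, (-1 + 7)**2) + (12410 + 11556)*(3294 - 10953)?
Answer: -183555594 + 4*sqrt(565) ≈ -1.8356e+8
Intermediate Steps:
H(h, J) = sqrt(J**2 + h**2)
H(88, (-1 + 7)**2) + (12410 + 11556)*(3294 - 10953) = sqrt(((-1 + 7)**2)**2 + 88**2) + (12410 + 11556)*(3294 - 10953) = sqrt((6**2)**2 + 7744) + 23966*(-7659) = sqrt(36**2 + 7744) - 183555594 = sqrt(1296 + 7744) - 183555594 = sqrt(9040) - 183555594 = 4*sqrt(565) - 183555594 = -183555594 + 4*sqrt(565)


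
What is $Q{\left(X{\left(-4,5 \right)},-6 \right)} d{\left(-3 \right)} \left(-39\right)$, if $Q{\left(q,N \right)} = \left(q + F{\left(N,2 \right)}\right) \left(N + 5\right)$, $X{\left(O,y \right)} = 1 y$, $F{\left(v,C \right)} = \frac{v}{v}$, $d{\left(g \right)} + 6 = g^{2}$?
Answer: $702$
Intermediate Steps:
$d{\left(g \right)} = -6 + g^{2}$
$F{\left(v,C \right)} = 1$
$X{\left(O,y \right)} = y$
$Q{\left(q,N \right)} = \left(1 + q\right) \left(5 + N\right)$ ($Q{\left(q,N \right)} = \left(q + 1\right) \left(N + 5\right) = \left(1 + q\right) \left(5 + N\right)$)
$Q{\left(X{\left(-4,5 \right)},-6 \right)} d{\left(-3 \right)} \left(-39\right) = \left(5 - 6 + 5 \cdot 5 - 30\right) \left(-6 + \left(-3\right)^{2}\right) \left(-39\right) = \left(5 - 6 + 25 - 30\right) \left(-6 + 9\right) \left(-39\right) = \left(-6\right) 3 \left(-39\right) = \left(-18\right) \left(-39\right) = 702$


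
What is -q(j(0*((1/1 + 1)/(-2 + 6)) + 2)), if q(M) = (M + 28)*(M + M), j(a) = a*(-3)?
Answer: 264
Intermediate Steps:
j(a) = -3*a
q(M) = 2*M*(28 + M) (q(M) = (28 + M)*(2*M) = 2*M*(28 + M))
-q(j(0*((1/1 + 1)/(-2 + 6)) + 2)) = -2*(-3*(0*((1/1 + 1)/(-2 + 6)) + 2))*(28 - 3*(0*((1/1 + 1)/(-2 + 6)) + 2)) = -2*(-3*(0*((1 + 1)/4) + 2))*(28 - 3*(0*((1 + 1)/4) + 2)) = -2*(-3*(0*(2*(¼)) + 2))*(28 - 3*(0*(2*(¼)) + 2)) = -2*(-3*(0*(½) + 2))*(28 - 3*(0*(½) + 2)) = -2*(-3*(0 + 2))*(28 - 3*(0 + 2)) = -2*(-3*2)*(28 - 3*2) = -2*(-6)*(28 - 6) = -2*(-6)*22 = -1*(-264) = 264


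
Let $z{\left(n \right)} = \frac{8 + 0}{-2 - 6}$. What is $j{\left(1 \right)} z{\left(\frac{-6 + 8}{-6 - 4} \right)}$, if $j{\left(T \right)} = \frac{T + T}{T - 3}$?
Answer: $1$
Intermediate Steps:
$z{\left(n \right)} = -1$ ($z{\left(n \right)} = \frac{8}{-8} = 8 \left(- \frac{1}{8}\right) = -1$)
$j{\left(T \right)} = \frac{2 T}{-3 + T}$
$j{\left(1 \right)} z{\left(\frac{-6 + 8}{-6 - 4} \right)} = 2 \cdot 1 \frac{1}{-3 + 1} \left(-1\right) = 2 \cdot 1 \frac{1}{-2} \left(-1\right) = 2 \cdot 1 \left(- \frac{1}{2}\right) \left(-1\right) = \left(-1\right) \left(-1\right) = 1$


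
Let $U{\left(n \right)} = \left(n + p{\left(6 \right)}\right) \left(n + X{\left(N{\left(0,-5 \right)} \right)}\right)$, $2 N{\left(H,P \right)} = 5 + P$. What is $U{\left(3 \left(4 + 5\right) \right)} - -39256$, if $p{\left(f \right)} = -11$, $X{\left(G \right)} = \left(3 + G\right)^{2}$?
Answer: $39832$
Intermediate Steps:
$N{\left(H,P \right)} = \frac{5}{2} + \frac{P}{2}$ ($N{\left(H,P \right)} = \frac{5 + P}{2} = \frac{5}{2} + \frac{P}{2}$)
$U{\left(n \right)} = \left(-11 + n\right) \left(9 + n\right)$ ($U{\left(n \right)} = \left(n - 11\right) \left(n + \left(3 + \left(\frac{5}{2} + \frac{1}{2} \left(-5\right)\right)\right)^{2}\right) = \left(-11 + n\right) \left(n + \left(3 + \left(\frac{5}{2} - \frac{5}{2}\right)\right)^{2}\right) = \left(-11 + n\right) \left(n + \left(3 + 0\right)^{2}\right) = \left(-11 + n\right) \left(n + 3^{2}\right) = \left(-11 + n\right) \left(n + 9\right) = \left(-11 + n\right) \left(9 + n\right)$)
$U{\left(3 \left(4 + 5\right) \right)} - -39256 = \left(-99 + \left(3 \left(4 + 5\right)\right)^{2} - 2 \cdot 3 \left(4 + 5\right)\right) - -39256 = \left(-99 + \left(3 \cdot 9\right)^{2} - 2 \cdot 3 \cdot 9\right) + 39256 = \left(-99 + 27^{2} - 54\right) + 39256 = \left(-99 + 729 - 54\right) + 39256 = 576 + 39256 = 39832$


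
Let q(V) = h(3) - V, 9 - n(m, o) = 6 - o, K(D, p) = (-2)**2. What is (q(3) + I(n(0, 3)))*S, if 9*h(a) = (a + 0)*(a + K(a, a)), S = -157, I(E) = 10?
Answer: -4396/3 ≈ -1465.3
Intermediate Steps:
K(D, p) = 4
n(m, o) = 3 + o (n(m, o) = 9 - (6 - o) = 9 + (-6 + o) = 3 + o)
h(a) = a*(4 + a)/9 (h(a) = ((a + 0)*(a + 4))/9 = (a*(4 + a))/9 = a*(4 + a)/9)
q(V) = 7/3 - V (q(V) = (1/9)*3*(4 + 3) - V = (1/9)*3*7 - V = 7/3 - V)
(q(3) + I(n(0, 3)))*S = ((7/3 - 1*3) + 10)*(-157) = ((7/3 - 3) + 10)*(-157) = (-2/3 + 10)*(-157) = (28/3)*(-157) = -4396/3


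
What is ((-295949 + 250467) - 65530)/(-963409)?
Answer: 3828/33221 ≈ 0.11523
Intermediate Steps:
((-295949 + 250467) - 65530)/(-963409) = (-45482 - 65530)*(-1/963409) = -111012*(-1/963409) = 3828/33221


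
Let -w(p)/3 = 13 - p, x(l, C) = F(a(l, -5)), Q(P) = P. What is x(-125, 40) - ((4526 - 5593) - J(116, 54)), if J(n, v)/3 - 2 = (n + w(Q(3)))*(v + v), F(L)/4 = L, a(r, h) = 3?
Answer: 28949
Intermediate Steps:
F(L) = 4*L
x(l, C) = 12 (x(l, C) = 4*3 = 12)
w(p) = -39 + 3*p (w(p) = -3*(13 - p) = -39 + 3*p)
J(n, v) = 6 + 6*v*(-30 + n) (J(n, v) = 6 + 3*((n + (-39 + 3*3))*(v + v)) = 6 + 3*((n + (-39 + 9))*(2*v)) = 6 + 3*((n - 30)*(2*v)) = 6 + 3*((-30 + n)*(2*v)) = 6 + 3*(2*v*(-30 + n)) = 6 + 6*v*(-30 + n))
x(-125, 40) - ((4526 - 5593) - J(116, 54)) = 12 - ((4526 - 5593) - (6 - 180*54 + 6*116*54)) = 12 - (-1067 - (6 - 9720 + 37584)) = 12 - (-1067 - 1*27870) = 12 - (-1067 - 27870) = 12 - 1*(-28937) = 12 + 28937 = 28949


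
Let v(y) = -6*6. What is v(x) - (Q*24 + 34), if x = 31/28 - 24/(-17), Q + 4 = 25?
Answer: -574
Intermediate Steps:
Q = 21 (Q = -4 + 25 = 21)
x = 1199/476 (x = 31*(1/28) - 24*(-1/17) = 31/28 + 24/17 = 1199/476 ≈ 2.5189)
v(y) = -36
v(x) - (Q*24 + 34) = -36 - (21*24 + 34) = -36 - (504 + 34) = -36 - 1*538 = -36 - 538 = -574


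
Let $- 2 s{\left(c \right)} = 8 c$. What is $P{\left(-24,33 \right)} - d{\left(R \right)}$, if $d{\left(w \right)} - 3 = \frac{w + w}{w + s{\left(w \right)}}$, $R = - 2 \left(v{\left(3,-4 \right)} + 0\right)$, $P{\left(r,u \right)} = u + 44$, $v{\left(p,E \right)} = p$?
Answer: $\frac{224}{3} \approx 74.667$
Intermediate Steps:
$s{\left(c \right)} = - 4 c$ ($s{\left(c \right)} = - \frac{8 c}{2} = - 4 c$)
$P{\left(r,u \right)} = 44 + u$
$R = -6$ ($R = - 2 \left(3 + 0\right) = \left(-2\right) 3 = -6$)
$d{\left(w \right)} = \frac{7}{3}$ ($d{\left(w \right)} = 3 + \frac{w + w}{w - 4 w} = 3 + \frac{2 w}{\left(-3\right) w} = 3 + 2 w \left(- \frac{1}{3 w}\right) = 3 - \frac{2}{3} = \frac{7}{3}$)
$P{\left(-24,33 \right)} - d{\left(R \right)} = \left(44 + 33\right) - \frac{7}{3} = 77 - \frac{7}{3} = \frac{224}{3}$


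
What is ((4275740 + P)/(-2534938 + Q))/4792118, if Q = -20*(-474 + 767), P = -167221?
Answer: -4108519/12175803830164 ≈ -3.3743e-7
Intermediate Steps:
Q = -5860 (Q = -20*293 = -5860)
((4275740 + P)/(-2534938 + Q))/4792118 = ((4275740 - 167221)/(-2534938 - 5860))/4792118 = (4108519/(-2540798))*(1/4792118) = (4108519*(-1/2540798))*(1/4792118) = -4108519/2540798*1/4792118 = -4108519/12175803830164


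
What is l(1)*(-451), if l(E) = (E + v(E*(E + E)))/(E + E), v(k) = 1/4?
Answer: -2255/8 ≈ -281.88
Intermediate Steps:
v(k) = ¼
l(E) = (¼ + E)/(2*E) (l(E) = (E + ¼)/(E + E) = (¼ + E)/((2*E)) = (¼ + E)*(1/(2*E)) = (¼ + E)/(2*E))
l(1)*(-451) = ((⅛)*(1 + 4*1)/1)*(-451) = ((⅛)*1*(1 + 4))*(-451) = ((⅛)*1*5)*(-451) = (5/8)*(-451) = -2255/8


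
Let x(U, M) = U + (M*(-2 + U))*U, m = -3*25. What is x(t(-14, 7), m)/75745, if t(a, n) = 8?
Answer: -3592/75745 ≈ -0.047422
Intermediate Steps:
m = -75
x(U, M) = U + M*U*(-2 + U)
x(t(-14, 7), m)/75745 = (8*(1 - 2*(-75) - 75*8))/75745 = (8*(1 + 150 - 600))*(1/75745) = (8*(-449))*(1/75745) = -3592*1/75745 = -3592/75745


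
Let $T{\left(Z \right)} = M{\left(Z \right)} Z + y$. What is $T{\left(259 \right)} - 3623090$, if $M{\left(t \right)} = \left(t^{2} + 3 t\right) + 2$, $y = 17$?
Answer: $13952667$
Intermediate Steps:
$M{\left(t \right)} = 2 + t^{2} + 3 t$
$T{\left(Z \right)} = 17 + Z \left(2 + Z^{2} + 3 Z\right)$ ($T{\left(Z \right)} = \left(2 + Z^{2} + 3 Z\right) Z + 17 = Z \left(2 + Z^{2} + 3 Z\right) + 17 = 17 + Z \left(2 + Z^{2} + 3 Z\right)$)
$T{\left(259 \right)} - 3623090 = \left(17 + 259 \left(2 + 259^{2} + 3 \cdot 259\right)\right) - 3623090 = \left(17 + 259 \left(2 + 67081 + 777\right)\right) - 3623090 = \left(17 + 259 \cdot 67860\right) - 3623090 = \left(17 + 17575740\right) - 3623090 = 17575757 - 3623090 = 13952667$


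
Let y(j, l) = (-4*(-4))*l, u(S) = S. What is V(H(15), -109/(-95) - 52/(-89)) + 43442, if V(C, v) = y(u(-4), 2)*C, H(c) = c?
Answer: 43922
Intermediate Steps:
y(j, l) = 16*l
V(C, v) = 32*C (V(C, v) = (16*2)*C = 32*C)
V(H(15), -109/(-95) - 52/(-89)) + 43442 = 32*15 + 43442 = 480 + 43442 = 43922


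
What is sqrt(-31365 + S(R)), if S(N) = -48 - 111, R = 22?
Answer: 2*I*sqrt(7881) ≈ 177.55*I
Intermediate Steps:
S(N) = -159
sqrt(-31365 + S(R)) = sqrt(-31365 - 159) = sqrt(-31524) = 2*I*sqrt(7881)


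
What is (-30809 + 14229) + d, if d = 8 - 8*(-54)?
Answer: -16140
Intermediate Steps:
d = 440 (d = 8 + 432 = 440)
(-30809 + 14229) + d = (-30809 + 14229) + 440 = -16580 + 440 = -16140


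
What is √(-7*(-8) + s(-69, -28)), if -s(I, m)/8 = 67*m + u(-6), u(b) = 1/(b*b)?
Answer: √135574/3 ≈ 122.73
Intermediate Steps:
u(b) = b⁻²
s(I, m) = -2/9 - 536*m (s(I, m) = -8*(67*m + (-6)⁻²) = -8*(67*m + 1/36) = -8*(1/36 + 67*m) = -2/9 - 536*m)
√(-7*(-8) + s(-69, -28)) = √(-7*(-8) + (-2/9 - 536*(-28))) = √(56 + (-2/9 + 15008)) = √(56 + 135070/9) = √(135574/9) = √135574/3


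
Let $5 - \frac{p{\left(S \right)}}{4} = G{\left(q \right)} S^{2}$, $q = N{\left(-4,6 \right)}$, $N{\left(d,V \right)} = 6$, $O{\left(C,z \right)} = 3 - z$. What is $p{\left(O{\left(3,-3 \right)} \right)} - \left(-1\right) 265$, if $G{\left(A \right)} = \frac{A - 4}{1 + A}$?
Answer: $\frac{1707}{7} \approx 243.86$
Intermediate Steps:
$q = 6$
$G{\left(A \right)} = \frac{-4 + A}{1 + A}$
$p{\left(S \right)} = 20 - \frac{8 S^{2}}{7}$ ($p{\left(S \right)} = 20 - 4 \frac{-4 + 6}{1 + 6} S^{2} = 20 - 4 \cdot \frac{1}{7} \cdot 2 S^{2} = 20 - 4 \frac{2 S^{2}}{7} = 20 - \frac{8 S^{2}}{7}$)
$p{\left(O{\left(3,-3 \right)} \right)} - \left(-1\right) 265 = \left(20 - \frac{8 \left(3 - -3\right)^{2}}{7}\right) - \left(-1\right) 265 = \left(20 - \frac{8 \left(3 + 3\right)^{2}}{7}\right) - -265 = \left(20 - \frac{8 \cdot 6^{2}}{7}\right) + 265 = \left(20 - \frac{288}{7}\right) + 265 = - \frac{148}{7} + 265 = \frac{1707}{7}$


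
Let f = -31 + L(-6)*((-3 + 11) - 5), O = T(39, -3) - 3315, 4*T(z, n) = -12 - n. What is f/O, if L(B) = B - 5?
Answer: 256/13269 ≈ 0.019293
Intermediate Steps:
T(z, n) = -3 - n/4 (T(z, n) = (-12 - n)/4 = -3 - n/4)
L(B) = -5 + B
O = -13269/4 (O = (-3 - ¼*(-3)) - 3315 = (-3 + ¾) - 3315 = -9/4 - 3315 = -13269/4 ≈ -3317.3)
f = -64 (f = -31 + (-5 - 6)*((-3 + 11) - 5) = -31 - 11*(8 - 5) = -31 - 11*3 = -31 - 33 = -64)
f/O = -64/(-13269/4) = -64*(-4/13269) = 256/13269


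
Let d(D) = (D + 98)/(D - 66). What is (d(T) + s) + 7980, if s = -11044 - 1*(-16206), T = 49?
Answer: 223267/17 ≈ 13133.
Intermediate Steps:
d(D) = (98 + D)/(-66 + D)
s = 5162 (s = -11044 + 16206 = 5162)
(d(T) + s) + 7980 = ((98 + 49)/(-66 + 49) + 5162) + 7980 = (147/(-17) + 5162) + 7980 = (-1/17*147 + 5162) + 7980 = (-147/17 + 5162) + 7980 = 87607/17 + 7980 = 223267/17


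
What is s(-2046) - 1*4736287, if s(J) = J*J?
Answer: -550171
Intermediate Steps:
s(J) = J²
s(-2046) - 1*4736287 = (-2046)² - 1*4736287 = 4186116 - 4736287 = -550171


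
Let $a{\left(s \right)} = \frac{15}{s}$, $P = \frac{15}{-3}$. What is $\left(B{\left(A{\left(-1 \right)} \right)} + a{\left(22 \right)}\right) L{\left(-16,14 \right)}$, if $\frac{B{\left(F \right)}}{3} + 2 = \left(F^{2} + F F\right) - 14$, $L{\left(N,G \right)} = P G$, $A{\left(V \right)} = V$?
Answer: $\frac{31815}{11} \approx 2892.3$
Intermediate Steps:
$P = -5$ ($P = 15 \left(- \frac{1}{3}\right) = -5$)
$L{\left(N,G \right)} = - 5 G$
$B{\left(F \right)} = -48 + 6 F^{2}$ ($B{\left(F \right)} = -6 + 3 \left(\left(F^{2} + F F\right) - 14\right) = -6 + 3 \left(\left(F^{2} + F^{2}\right) - 14\right) = -6 + 3 \left(2 F^{2} - 14\right) = -6 + 3 \left(-14 + 2 F^{2}\right) = -6 + \left(-42 + 6 F^{2}\right) = -48 + 6 F^{2}$)
$\left(B{\left(A{\left(-1 \right)} \right)} + a{\left(22 \right)}\right) L{\left(-16,14 \right)} = \left(\left(-48 + 6 \left(-1\right)^{2}\right) + \frac{15}{22}\right) \left(\left(-5\right) 14\right) = \left(\left(-48 + 6 \cdot 1\right) + 15 \cdot \frac{1}{22}\right) \left(-70\right) = \left(\left(-48 + 6\right) + \frac{15}{22}\right) \left(-70\right) = \left(-42 + \frac{15}{22}\right) \left(-70\right) = \left(- \frac{909}{22}\right) \left(-70\right) = \frac{31815}{11}$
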